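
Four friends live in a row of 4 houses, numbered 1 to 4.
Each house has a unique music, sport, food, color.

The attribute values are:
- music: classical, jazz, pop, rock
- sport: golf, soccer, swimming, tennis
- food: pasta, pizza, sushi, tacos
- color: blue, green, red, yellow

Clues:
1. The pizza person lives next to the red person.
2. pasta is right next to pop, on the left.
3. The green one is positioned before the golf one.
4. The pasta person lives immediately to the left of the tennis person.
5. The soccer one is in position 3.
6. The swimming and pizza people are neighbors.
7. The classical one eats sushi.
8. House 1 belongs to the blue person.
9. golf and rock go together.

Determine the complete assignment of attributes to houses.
Solution:

House | Music | Sport | Food | Color
------------------------------------
  1   | jazz | swimming | pasta | blue
  2   | pop | tennis | pizza | green
  3   | classical | soccer | sushi | red
  4   | rock | golf | tacos | yellow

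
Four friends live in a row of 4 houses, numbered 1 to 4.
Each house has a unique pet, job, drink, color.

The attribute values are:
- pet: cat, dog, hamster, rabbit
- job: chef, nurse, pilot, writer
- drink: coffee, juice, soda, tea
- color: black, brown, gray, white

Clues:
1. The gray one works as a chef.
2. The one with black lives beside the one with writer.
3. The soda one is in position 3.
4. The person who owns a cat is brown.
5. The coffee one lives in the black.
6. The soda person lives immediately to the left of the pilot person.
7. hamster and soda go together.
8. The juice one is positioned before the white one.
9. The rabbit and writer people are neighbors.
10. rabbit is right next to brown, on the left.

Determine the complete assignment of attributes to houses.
Solution:

House | Pet | Job | Drink | Color
---------------------------------
  1   | rabbit | nurse | coffee | black
  2   | cat | writer | juice | brown
  3   | hamster | chef | soda | gray
  4   | dog | pilot | tea | white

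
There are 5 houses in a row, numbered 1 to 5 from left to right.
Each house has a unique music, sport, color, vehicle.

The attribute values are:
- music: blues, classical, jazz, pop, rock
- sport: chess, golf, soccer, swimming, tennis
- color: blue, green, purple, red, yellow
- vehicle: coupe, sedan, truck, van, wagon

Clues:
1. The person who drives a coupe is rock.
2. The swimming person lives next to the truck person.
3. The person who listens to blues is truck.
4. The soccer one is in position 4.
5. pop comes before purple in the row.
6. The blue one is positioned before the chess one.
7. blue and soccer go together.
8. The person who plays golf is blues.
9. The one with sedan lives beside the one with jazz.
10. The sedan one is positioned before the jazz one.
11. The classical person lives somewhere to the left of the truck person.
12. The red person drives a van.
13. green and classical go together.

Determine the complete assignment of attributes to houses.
Solution:

House | Music | Sport | Color | Vehicle
---------------------------------------
  1   | classical | tennis | green | sedan
  2   | jazz | swimming | red | van
  3   | blues | golf | yellow | truck
  4   | pop | soccer | blue | wagon
  5   | rock | chess | purple | coupe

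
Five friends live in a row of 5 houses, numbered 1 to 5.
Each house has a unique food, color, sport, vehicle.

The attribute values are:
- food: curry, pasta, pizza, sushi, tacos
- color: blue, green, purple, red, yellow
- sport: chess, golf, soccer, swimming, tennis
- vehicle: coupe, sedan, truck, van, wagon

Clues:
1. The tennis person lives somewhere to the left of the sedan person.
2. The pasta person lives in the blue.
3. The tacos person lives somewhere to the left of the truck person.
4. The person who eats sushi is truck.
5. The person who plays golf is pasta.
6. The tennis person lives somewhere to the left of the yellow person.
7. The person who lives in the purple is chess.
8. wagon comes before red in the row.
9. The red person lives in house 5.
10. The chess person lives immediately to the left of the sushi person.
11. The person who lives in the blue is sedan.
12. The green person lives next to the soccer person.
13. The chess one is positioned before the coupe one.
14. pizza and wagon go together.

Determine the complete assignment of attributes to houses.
Solution:

House | Food | Color | Sport | Vehicle
--------------------------------------
  1   | tacos | purple | chess | van
  2   | sushi | green | tennis | truck
  3   | pizza | yellow | soccer | wagon
  4   | pasta | blue | golf | sedan
  5   | curry | red | swimming | coupe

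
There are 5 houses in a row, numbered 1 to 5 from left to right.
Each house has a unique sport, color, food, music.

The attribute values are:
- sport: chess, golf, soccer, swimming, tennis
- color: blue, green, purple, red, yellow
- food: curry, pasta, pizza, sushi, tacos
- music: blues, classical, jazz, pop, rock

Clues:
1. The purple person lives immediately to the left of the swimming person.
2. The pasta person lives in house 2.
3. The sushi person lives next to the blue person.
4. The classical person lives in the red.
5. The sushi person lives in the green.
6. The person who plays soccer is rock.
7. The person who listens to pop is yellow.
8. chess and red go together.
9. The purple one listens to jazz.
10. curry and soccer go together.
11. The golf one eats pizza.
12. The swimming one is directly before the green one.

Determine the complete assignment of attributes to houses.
Solution:

House | Sport | Color | Food | Music
------------------------------------
  1   | golf | purple | pizza | jazz
  2   | swimming | yellow | pasta | pop
  3   | tennis | green | sushi | blues
  4   | soccer | blue | curry | rock
  5   | chess | red | tacos | classical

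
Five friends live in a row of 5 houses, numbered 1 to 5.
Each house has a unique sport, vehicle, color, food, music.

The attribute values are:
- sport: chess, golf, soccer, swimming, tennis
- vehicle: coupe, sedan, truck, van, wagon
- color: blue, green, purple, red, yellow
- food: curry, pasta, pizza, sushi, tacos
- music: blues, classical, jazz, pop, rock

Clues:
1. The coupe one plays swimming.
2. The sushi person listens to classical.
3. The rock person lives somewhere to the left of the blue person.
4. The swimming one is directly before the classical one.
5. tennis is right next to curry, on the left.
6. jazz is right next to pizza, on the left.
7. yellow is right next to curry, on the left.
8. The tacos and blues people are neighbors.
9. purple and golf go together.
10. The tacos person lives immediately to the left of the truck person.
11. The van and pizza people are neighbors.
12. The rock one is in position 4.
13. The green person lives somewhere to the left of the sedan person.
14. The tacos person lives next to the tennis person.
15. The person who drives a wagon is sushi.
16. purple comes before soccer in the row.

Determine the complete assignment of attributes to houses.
Solution:

House | Sport | Vehicle | Color | Food | Music
----------------------------------------------
  1   | chess | van | green | tacos | jazz
  2   | tennis | truck | yellow | pizza | blues
  3   | golf | sedan | purple | curry | pop
  4   | swimming | coupe | red | pasta | rock
  5   | soccer | wagon | blue | sushi | classical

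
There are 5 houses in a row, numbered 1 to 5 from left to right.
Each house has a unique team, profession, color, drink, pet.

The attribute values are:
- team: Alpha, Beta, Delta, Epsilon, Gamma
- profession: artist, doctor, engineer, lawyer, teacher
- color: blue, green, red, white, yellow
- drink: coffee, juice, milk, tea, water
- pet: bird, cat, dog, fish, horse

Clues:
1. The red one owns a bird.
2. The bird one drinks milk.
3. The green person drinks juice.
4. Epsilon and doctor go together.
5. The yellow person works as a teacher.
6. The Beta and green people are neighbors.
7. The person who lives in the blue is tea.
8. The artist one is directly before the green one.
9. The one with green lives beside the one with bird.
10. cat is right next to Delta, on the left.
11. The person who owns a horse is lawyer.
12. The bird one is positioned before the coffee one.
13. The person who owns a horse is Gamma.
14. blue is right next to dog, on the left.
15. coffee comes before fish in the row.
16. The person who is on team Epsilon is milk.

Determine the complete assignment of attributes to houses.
Solution:

House | Team | Profession | Color | Drink | Pet
-----------------------------------------------
  1   | Beta | artist | blue | tea | cat
  2   | Delta | engineer | green | juice | dog
  3   | Epsilon | doctor | red | milk | bird
  4   | Gamma | lawyer | white | coffee | horse
  5   | Alpha | teacher | yellow | water | fish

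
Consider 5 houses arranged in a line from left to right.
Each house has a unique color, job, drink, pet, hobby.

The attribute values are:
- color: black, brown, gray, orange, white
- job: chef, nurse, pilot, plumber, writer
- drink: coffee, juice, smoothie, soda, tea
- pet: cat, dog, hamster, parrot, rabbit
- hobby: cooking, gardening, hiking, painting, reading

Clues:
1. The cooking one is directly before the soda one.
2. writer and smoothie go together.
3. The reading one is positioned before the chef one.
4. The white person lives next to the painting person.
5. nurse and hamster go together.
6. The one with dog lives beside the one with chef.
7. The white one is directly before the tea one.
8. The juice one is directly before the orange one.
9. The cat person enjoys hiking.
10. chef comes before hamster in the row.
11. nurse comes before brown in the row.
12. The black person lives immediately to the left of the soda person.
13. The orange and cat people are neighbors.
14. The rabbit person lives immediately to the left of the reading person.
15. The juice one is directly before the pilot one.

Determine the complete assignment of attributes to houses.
Solution:

House | Color | Job | Drink | Pet | Hobby
-----------------------------------------
  1   | black | plumber | juice | rabbit | cooking
  2   | orange | pilot | soda | dog | reading
  3   | white | chef | coffee | cat | hiking
  4   | gray | nurse | tea | hamster | painting
  5   | brown | writer | smoothie | parrot | gardening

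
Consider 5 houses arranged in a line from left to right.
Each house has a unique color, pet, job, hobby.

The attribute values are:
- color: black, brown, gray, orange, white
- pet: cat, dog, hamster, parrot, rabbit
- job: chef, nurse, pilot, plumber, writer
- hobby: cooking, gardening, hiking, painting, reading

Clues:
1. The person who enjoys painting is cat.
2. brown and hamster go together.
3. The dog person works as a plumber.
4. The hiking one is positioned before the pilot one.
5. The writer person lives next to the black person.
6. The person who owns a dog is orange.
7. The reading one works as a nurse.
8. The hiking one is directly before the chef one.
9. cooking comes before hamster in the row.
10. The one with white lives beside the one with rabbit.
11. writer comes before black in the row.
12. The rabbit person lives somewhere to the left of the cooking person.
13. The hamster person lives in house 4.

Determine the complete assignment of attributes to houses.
Solution:

House | Color | Pet | Job | Hobby
---------------------------------
  1   | white | parrot | writer | hiking
  2   | black | rabbit | chef | gardening
  3   | orange | dog | plumber | cooking
  4   | brown | hamster | nurse | reading
  5   | gray | cat | pilot | painting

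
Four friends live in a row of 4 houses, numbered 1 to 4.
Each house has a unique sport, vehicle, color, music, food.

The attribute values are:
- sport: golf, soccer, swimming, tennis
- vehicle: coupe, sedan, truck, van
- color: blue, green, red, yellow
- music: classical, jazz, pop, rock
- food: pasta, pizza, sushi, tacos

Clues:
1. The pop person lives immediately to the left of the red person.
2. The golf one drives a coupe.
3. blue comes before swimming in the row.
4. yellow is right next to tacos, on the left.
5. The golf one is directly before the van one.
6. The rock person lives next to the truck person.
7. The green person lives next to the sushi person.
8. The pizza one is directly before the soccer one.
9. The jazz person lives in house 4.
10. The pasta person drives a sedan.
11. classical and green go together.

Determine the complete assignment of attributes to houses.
Solution:

House | Sport | Vehicle | Color | Music | Food
----------------------------------------------
  1   | golf | coupe | green | classical | pizza
  2   | soccer | van | yellow | rock | sushi
  3   | tennis | truck | blue | pop | tacos
  4   | swimming | sedan | red | jazz | pasta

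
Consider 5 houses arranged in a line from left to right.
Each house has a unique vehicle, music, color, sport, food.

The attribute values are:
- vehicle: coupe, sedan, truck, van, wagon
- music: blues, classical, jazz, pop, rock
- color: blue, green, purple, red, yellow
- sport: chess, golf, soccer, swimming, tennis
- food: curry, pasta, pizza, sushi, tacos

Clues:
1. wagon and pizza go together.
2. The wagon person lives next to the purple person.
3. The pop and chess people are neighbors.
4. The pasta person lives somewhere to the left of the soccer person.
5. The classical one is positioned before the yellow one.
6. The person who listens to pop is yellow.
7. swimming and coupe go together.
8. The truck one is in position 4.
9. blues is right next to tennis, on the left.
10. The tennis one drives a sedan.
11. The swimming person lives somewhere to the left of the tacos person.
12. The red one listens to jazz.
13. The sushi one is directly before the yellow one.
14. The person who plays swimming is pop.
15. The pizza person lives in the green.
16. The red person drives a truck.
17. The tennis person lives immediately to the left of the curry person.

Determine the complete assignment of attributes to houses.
Solution:

House | Vehicle | Music | Color | Sport | Food
----------------------------------------------
  1   | wagon | blues | green | golf | pizza
  2   | sedan | classical | purple | tennis | sushi
  3   | coupe | pop | yellow | swimming | curry
  4   | truck | jazz | red | chess | pasta
  5   | van | rock | blue | soccer | tacos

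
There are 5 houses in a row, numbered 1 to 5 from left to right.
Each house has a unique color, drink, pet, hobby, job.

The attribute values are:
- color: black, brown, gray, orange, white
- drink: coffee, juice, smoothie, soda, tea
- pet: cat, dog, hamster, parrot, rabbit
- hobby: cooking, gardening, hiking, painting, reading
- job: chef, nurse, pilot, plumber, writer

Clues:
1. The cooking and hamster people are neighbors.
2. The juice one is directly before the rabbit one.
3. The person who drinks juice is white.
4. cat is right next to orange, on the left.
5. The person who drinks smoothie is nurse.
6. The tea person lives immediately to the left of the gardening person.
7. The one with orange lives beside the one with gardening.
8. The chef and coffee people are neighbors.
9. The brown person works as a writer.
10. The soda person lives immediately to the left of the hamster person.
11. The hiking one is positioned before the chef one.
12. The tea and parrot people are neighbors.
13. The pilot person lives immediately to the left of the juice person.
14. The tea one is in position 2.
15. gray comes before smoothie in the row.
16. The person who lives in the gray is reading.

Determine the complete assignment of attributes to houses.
Solution:

House | Color | Drink | Pet | Hobby | Job
-----------------------------------------
  1   | brown | soda | cat | cooking | writer
  2   | orange | tea | hamster | hiking | pilot
  3   | white | juice | parrot | gardening | chef
  4   | gray | coffee | rabbit | reading | plumber
  5   | black | smoothie | dog | painting | nurse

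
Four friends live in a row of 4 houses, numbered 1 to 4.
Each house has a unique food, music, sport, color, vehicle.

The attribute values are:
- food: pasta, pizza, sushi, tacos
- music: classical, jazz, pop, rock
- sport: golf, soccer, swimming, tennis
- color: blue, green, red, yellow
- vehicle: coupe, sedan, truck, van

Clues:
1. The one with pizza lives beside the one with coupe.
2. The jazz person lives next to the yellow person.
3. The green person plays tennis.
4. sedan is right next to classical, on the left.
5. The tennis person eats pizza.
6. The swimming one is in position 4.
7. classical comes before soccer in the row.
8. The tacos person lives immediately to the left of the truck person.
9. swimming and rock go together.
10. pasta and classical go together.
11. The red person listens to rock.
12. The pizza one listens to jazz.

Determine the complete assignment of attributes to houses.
Solution:

House | Food | Music | Sport | Color | Vehicle
----------------------------------------------
  1   | pizza | jazz | tennis | green | sedan
  2   | pasta | classical | golf | yellow | coupe
  3   | tacos | pop | soccer | blue | van
  4   | sushi | rock | swimming | red | truck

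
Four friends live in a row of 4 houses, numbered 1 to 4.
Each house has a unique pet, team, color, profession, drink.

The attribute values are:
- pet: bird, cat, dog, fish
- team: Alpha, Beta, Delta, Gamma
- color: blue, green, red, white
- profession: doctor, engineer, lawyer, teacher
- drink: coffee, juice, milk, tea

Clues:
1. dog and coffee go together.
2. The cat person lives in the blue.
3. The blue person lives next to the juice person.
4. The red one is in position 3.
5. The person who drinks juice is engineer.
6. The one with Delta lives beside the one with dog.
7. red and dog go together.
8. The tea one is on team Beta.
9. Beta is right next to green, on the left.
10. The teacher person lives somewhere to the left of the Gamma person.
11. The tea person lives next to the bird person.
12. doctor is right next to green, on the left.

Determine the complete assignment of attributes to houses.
Solution:

House | Pet | Team | Color | Profession | Drink
-----------------------------------------------
  1   | cat | Beta | blue | doctor | tea
  2   | bird | Delta | green | engineer | juice
  3   | dog | Alpha | red | teacher | coffee
  4   | fish | Gamma | white | lawyer | milk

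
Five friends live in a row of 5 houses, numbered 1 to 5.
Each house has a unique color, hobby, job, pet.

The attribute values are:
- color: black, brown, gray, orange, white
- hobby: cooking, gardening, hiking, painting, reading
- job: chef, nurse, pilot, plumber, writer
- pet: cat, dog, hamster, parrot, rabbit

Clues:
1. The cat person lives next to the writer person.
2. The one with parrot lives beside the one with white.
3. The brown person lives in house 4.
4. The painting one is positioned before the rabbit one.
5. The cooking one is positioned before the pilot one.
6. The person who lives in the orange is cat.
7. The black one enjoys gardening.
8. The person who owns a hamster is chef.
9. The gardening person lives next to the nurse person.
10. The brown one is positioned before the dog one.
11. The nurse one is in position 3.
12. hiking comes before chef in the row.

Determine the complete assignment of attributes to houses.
Solution:

House | Color | Hobby | Job | Pet
---------------------------------
  1   | orange | painting | plumber | cat
  2   | black | gardening | writer | parrot
  3   | white | hiking | nurse | rabbit
  4   | brown | cooking | chef | hamster
  5   | gray | reading | pilot | dog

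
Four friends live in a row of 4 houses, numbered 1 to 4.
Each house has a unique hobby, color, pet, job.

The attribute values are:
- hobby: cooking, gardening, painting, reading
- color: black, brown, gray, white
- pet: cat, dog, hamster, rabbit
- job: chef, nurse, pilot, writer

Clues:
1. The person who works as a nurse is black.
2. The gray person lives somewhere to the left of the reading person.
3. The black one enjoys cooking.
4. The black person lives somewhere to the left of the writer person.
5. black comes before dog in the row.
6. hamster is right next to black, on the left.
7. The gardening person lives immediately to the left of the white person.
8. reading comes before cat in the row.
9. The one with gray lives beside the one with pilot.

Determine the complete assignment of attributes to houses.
Solution:

House | Hobby | Color | Pet | Job
---------------------------------
  1   | gardening | gray | rabbit | chef
  2   | reading | white | hamster | pilot
  3   | cooking | black | cat | nurse
  4   | painting | brown | dog | writer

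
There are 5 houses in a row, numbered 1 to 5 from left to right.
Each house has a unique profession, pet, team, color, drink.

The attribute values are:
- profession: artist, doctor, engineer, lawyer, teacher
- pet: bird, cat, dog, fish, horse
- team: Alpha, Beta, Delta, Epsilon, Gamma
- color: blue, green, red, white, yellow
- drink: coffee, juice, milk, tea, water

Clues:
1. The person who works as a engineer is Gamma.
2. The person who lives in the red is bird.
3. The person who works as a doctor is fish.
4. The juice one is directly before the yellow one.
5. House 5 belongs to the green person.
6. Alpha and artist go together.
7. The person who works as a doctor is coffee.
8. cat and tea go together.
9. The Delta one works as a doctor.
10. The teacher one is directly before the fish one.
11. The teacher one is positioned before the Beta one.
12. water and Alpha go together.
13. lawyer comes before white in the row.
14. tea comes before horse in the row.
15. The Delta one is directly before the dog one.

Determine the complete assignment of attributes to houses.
Solution:

House | Profession | Pet | Team | Color | Drink
-----------------------------------------------
  1   | teacher | bird | Epsilon | red | juice
  2   | doctor | fish | Delta | yellow | coffee
  3   | lawyer | dog | Beta | blue | milk
  4   | engineer | cat | Gamma | white | tea
  5   | artist | horse | Alpha | green | water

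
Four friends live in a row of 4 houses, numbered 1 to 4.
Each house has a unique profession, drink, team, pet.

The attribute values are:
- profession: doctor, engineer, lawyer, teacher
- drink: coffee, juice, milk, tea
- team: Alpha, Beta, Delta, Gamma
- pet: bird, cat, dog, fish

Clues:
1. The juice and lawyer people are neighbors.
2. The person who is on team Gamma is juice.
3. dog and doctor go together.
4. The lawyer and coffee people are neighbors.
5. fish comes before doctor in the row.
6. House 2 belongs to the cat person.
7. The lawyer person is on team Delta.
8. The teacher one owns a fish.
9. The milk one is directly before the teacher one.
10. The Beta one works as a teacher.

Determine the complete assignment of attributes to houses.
Solution:

House | Profession | Drink | Team | Pet
---------------------------------------
  1   | engineer | juice | Gamma | bird
  2   | lawyer | milk | Delta | cat
  3   | teacher | coffee | Beta | fish
  4   | doctor | tea | Alpha | dog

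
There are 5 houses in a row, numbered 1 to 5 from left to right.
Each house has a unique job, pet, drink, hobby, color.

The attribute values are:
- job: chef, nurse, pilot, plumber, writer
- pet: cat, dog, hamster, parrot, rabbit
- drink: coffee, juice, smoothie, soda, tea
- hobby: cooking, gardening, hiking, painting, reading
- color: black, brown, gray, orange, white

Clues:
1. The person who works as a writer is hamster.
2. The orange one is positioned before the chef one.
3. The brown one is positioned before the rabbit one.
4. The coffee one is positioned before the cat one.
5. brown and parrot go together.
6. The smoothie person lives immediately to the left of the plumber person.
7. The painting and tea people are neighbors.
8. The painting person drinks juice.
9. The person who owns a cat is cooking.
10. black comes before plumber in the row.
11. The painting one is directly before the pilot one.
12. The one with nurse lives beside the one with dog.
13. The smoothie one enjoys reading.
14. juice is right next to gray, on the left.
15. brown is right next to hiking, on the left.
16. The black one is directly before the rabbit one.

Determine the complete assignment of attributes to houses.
Solution:

House | Job | Pet | Drink | Hobby | Color
-----------------------------------------
  1   | nurse | parrot | juice | painting | brown
  2   | pilot | dog | tea | hiking | gray
  3   | writer | hamster | smoothie | reading | black
  4   | plumber | rabbit | coffee | gardening | orange
  5   | chef | cat | soda | cooking | white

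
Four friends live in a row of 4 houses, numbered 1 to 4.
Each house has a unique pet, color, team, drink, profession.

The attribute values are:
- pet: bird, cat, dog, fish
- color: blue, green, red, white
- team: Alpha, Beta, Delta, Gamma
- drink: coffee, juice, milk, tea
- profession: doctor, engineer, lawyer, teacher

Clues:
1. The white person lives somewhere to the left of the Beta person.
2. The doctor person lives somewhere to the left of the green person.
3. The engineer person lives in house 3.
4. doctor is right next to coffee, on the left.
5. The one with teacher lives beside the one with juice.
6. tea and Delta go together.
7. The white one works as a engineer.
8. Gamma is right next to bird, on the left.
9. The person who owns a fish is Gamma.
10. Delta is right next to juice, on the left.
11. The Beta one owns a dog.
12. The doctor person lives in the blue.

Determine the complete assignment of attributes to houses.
Solution:

House | Pet | Color | Team | Drink | Profession
-----------------------------------------------
  1   | cat | red | Delta | tea | teacher
  2   | fish | blue | Gamma | juice | doctor
  3   | bird | white | Alpha | coffee | engineer
  4   | dog | green | Beta | milk | lawyer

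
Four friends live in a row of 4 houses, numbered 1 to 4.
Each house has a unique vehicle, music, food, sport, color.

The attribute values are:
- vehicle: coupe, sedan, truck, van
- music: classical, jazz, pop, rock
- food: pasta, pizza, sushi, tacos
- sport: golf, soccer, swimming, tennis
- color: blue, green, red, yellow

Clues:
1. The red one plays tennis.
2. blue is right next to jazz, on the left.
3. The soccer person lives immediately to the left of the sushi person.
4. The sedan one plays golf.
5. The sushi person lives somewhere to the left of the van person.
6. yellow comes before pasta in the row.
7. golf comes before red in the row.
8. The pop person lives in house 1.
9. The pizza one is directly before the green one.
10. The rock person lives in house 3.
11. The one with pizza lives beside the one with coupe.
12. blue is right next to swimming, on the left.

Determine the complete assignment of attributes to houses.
Solution:

House | Vehicle | Music | Food | Sport | Color
----------------------------------------------
  1   | truck | pop | pizza | soccer | blue
  2   | coupe | jazz | sushi | swimming | green
  3   | sedan | rock | tacos | golf | yellow
  4   | van | classical | pasta | tennis | red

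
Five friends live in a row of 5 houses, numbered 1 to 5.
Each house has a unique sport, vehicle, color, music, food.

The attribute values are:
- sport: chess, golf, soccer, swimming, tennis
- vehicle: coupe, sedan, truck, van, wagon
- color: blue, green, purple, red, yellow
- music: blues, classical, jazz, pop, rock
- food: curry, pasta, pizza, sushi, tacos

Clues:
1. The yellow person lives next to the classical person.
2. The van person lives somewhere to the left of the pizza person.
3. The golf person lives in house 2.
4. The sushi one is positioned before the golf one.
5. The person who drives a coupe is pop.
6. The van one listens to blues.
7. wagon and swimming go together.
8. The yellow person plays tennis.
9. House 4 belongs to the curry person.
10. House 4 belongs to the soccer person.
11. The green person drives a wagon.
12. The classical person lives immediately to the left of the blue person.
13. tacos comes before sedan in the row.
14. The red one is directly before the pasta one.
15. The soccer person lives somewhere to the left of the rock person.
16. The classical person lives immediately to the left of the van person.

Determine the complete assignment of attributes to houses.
Solution:

House | Sport | Vehicle | Color | Music | Food
----------------------------------------------
  1   | tennis | coupe | yellow | pop | sushi
  2   | golf | truck | red | classical | tacos
  3   | chess | van | blue | blues | pasta
  4   | soccer | sedan | purple | jazz | curry
  5   | swimming | wagon | green | rock | pizza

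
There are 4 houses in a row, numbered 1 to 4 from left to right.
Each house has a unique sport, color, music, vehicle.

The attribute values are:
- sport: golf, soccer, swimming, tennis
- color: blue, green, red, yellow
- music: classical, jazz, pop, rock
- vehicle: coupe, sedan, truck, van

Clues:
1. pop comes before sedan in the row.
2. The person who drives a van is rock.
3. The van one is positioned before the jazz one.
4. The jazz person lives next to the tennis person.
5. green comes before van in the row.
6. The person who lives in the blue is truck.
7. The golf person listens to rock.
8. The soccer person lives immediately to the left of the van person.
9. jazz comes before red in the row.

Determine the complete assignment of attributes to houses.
Solution:

House | Sport | Color | Music | Vehicle
---------------------------------------
  1   | soccer | green | pop | coupe
  2   | golf | yellow | rock | van
  3   | swimming | blue | jazz | truck
  4   | tennis | red | classical | sedan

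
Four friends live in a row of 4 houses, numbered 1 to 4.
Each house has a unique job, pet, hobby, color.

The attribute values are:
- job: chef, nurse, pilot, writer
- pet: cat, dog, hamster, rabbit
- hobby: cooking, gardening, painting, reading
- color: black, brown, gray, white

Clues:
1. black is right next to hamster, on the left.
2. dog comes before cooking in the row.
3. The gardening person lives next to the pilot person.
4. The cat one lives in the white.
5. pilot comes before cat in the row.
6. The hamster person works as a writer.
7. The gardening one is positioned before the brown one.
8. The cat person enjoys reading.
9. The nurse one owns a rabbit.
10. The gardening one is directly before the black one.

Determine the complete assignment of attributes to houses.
Solution:

House | Job | Pet | Hobby | Color
---------------------------------
  1   | nurse | rabbit | gardening | gray
  2   | pilot | dog | painting | black
  3   | writer | hamster | cooking | brown
  4   | chef | cat | reading | white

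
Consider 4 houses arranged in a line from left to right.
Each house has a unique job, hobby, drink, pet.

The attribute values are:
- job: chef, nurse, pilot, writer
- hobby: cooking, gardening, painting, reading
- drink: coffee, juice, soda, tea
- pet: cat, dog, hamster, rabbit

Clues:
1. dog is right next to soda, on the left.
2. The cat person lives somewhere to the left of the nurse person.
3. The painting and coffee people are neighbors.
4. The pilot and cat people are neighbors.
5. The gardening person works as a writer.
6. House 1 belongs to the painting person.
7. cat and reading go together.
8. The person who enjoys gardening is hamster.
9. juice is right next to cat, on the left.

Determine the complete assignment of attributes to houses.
Solution:

House | Job | Hobby | Drink | Pet
---------------------------------
  1   | pilot | painting | juice | rabbit
  2   | chef | reading | coffee | cat
  3   | nurse | cooking | tea | dog
  4   | writer | gardening | soda | hamster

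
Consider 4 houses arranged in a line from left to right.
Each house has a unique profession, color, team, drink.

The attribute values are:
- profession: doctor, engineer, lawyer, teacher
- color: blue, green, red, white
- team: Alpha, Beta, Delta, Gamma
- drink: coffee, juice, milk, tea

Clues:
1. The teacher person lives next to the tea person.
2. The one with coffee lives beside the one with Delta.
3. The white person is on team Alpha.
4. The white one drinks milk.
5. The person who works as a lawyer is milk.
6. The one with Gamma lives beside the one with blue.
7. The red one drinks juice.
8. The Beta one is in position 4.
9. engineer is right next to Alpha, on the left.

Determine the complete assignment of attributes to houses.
Solution:

House | Profession | Color | Team | Drink
-----------------------------------------
  1   | teacher | green | Gamma | coffee
  2   | engineer | blue | Delta | tea
  3   | lawyer | white | Alpha | milk
  4   | doctor | red | Beta | juice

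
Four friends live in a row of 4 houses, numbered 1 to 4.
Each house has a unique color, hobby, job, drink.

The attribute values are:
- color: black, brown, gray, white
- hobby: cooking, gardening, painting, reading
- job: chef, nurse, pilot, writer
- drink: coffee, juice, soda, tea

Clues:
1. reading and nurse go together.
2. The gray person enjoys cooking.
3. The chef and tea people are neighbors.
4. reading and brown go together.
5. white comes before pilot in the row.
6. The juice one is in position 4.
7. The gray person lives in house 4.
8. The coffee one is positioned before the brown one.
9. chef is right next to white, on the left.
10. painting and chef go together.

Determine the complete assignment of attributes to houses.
Solution:

House | Color | Hobby | Job | Drink
-----------------------------------
  1   | black | painting | chef | coffee
  2   | white | gardening | writer | tea
  3   | brown | reading | nurse | soda
  4   | gray | cooking | pilot | juice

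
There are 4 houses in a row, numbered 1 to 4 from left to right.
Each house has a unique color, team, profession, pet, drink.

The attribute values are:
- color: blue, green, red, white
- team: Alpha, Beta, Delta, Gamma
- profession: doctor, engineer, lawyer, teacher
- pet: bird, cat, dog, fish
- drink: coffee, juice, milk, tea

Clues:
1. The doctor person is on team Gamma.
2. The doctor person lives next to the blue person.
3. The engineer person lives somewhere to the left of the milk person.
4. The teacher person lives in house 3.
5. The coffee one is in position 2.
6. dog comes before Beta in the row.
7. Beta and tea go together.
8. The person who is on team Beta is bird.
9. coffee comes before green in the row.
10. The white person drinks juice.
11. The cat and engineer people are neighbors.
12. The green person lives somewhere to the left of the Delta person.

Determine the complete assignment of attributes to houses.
Solution:

House | Color | Team | Profession | Pet | Drink
-----------------------------------------------
  1   | white | Gamma | doctor | cat | juice
  2   | blue | Alpha | engineer | dog | coffee
  3   | green | Beta | teacher | bird | tea
  4   | red | Delta | lawyer | fish | milk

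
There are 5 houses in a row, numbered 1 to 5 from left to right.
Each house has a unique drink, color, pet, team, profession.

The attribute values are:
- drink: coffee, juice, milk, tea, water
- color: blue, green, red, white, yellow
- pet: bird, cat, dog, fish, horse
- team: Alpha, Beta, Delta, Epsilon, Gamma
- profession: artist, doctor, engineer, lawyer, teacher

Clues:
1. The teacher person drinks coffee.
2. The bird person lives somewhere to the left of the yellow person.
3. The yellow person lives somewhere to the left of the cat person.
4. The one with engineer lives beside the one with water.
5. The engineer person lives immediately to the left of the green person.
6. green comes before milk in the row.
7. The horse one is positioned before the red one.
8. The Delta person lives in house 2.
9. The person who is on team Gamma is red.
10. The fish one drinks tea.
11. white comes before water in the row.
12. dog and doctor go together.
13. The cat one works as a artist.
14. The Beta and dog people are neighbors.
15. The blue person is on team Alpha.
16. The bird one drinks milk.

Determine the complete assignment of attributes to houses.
Solution:

House | Drink | Color | Pet | Team | Profession
-----------------------------------------------
  1   | tea | white | fish | Beta | engineer
  2   | water | green | dog | Delta | doctor
  3   | milk | blue | bird | Alpha | lawyer
  4   | coffee | yellow | horse | Epsilon | teacher
  5   | juice | red | cat | Gamma | artist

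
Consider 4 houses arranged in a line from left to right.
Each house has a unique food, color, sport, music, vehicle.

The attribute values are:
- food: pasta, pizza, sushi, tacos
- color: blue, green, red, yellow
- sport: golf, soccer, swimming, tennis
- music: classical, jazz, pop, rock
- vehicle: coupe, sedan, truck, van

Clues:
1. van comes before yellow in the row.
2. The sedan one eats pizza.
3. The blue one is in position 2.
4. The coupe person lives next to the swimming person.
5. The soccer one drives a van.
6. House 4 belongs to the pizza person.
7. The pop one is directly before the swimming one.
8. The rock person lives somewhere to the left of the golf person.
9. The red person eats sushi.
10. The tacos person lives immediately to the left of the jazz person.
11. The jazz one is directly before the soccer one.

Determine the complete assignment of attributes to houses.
Solution:

House | Food | Color | Sport | Music | Vehicle
----------------------------------------------
  1   | tacos | green | tennis | pop | coupe
  2   | pasta | blue | swimming | jazz | truck
  3   | sushi | red | soccer | rock | van
  4   | pizza | yellow | golf | classical | sedan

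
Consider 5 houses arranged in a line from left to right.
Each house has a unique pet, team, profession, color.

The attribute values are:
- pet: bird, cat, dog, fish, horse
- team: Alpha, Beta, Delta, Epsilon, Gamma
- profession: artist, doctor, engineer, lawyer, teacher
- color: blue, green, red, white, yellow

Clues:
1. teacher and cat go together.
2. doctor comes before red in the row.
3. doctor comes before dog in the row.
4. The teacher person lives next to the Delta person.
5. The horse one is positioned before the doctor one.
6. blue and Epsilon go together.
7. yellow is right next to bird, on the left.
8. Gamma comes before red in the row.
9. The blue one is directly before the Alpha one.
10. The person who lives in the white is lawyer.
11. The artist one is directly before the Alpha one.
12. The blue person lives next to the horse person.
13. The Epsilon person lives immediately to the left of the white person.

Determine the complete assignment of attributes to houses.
Solution:

House | Pet | Team | Profession | Color
---------------------------------------
  1   | fish | Epsilon | artist | blue
  2   | horse | Alpha | lawyer | white
  3   | cat | Gamma | teacher | yellow
  4   | bird | Delta | doctor | green
  5   | dog | Beta | engineer | red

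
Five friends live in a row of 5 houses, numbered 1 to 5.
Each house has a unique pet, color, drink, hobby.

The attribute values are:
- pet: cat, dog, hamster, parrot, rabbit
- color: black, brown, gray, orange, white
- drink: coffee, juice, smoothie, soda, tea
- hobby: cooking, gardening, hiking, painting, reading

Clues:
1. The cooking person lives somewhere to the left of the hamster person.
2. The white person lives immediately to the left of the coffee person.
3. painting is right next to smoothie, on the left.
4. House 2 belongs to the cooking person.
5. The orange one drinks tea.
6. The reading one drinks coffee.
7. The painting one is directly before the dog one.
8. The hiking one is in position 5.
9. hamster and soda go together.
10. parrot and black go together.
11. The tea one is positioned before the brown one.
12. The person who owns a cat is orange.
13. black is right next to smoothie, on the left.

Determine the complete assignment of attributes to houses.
Solution:

House | Pet | Color | Drink | Hobby
-----------------------------------
  1   | parrot | black | juice | painting
  2   | dog | white | smoothie | cooking
  3   | rabbit | gray | coffee | reading
  4   | cat | orange | tea | gardening
  5   | hamster | brown | soda | hiking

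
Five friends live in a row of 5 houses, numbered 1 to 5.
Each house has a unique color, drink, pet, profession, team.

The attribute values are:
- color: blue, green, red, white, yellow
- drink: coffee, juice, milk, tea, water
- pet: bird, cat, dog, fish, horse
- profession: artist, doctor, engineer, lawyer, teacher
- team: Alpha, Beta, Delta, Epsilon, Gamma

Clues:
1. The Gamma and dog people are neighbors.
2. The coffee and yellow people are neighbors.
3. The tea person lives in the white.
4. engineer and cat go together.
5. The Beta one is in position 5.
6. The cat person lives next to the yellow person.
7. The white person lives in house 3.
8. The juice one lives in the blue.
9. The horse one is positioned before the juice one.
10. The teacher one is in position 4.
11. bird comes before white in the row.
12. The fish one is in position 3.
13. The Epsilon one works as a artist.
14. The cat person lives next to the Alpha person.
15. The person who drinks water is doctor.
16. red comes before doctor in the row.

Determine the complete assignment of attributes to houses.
Solution:

House | Color | Drink | Pet | Profession | Team
-----------------------------------------------
  1   | red | coffee | cat | engineer | Delta
  2   | yellow | water | bird | doctor | Alpha
  3   | white | tea | fish | artist | Epsilon
  4   | green | milk | horse | teacher | Gamma
  5   | blue | juice | dog | lawyer | Beta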